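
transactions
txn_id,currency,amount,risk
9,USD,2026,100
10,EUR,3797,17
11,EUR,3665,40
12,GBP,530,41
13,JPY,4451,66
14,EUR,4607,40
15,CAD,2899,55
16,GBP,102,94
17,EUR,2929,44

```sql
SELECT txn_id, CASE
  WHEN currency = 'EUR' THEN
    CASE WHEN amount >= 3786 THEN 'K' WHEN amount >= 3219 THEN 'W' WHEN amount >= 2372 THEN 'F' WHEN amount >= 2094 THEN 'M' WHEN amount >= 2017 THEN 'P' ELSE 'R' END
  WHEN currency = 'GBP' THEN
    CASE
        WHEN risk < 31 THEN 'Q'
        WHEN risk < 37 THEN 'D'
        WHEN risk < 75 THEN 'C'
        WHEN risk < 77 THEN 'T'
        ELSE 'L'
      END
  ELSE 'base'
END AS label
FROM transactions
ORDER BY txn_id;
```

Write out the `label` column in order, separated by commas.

txn_id=9: currency='USD' → outer ELSE → base
txn_id=10: currency='EUR' → inner[amount >= 3786] → K
txn_id=11: currency='EUR' → inner[amount >= 3219] → W
txn_id=12: currency='GBP' → inner[risk < 75] → C
txn_id=13: currency='JPY' → outer ELSE → base
txn_id=14: currency='EUR' → inner[amount >= 3786] → K
txn_id=15: currency='CAD' → outer ELSE → base
txn_id=16: currency='GBP' → inner[ELSE] → L
txn_id=17: currency='EUR' → inner[amount >= 2372] → F

base, K, W, C, base, K, base, L, F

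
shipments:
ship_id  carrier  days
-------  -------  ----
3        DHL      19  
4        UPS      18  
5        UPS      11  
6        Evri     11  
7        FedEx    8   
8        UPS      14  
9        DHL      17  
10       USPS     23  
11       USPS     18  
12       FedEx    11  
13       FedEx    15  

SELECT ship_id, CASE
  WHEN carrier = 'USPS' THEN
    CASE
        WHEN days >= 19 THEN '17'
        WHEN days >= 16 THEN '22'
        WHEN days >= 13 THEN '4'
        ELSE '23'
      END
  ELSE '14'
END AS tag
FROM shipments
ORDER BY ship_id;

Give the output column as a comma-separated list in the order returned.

ship_id=3: carrier='DHL' → outer ELSE → 14
ship_id=4: carrier='UPS' → outer ELSE → 14
ship_id=5: carrier='UPS' → outer ELSE → 14
ship_id=6: carrier='Evri' → outer ELSE → 14
ship_id=7: carrier='FedEx' → outer ELSE → 14
ship_id=8: carrier='UPS' → outer ELSE → 14
ship_id=9: carrier='DHL' → outer ELSE → 14
ship_id=10: carrier='USPS' → inner[days >= 19] → 17
ship_id=11: carrier='USPS' → inner[days >= 16] → 22
ship_id=12: carrier='FedEx' → outer ELSE → 14
ship_id=13: carrier='FedEx' → outer ELSE → 14

14, 14, 14, 14, 14, 14, 14, 17, 22, 14, 14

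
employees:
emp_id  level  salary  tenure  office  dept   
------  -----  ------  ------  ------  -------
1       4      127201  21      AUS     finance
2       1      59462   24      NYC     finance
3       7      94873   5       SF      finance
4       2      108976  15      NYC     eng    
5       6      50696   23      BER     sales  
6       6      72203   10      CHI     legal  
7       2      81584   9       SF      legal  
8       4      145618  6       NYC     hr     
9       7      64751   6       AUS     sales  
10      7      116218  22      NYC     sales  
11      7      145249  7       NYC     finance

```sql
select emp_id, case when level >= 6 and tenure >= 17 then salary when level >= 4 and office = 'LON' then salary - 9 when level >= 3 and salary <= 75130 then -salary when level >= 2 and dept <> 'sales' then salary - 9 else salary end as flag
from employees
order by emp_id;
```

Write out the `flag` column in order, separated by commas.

127192, 59462, 94864, 108967, 50696, -72203, 81575, 145609, -64751, 116218, 145240

emp_id=1: level >= 2 and dept <> 'sales' → 127192
emp_id=2: ELSE → 59462
emp_id=3: level >= 2 and dept <> 'sales' → 94864
emp_id=4: level >= 2 and dept <> 'sales' → 108967
emp_id=5: level >= 6 and tenure >= 17 → 50696
emp_id=6: level >= 3 and salary <= 75130 → -72203
emp_id=7: level >= 2 and dept <> 'sales' → 81575
emp_id=8: level >= 2 and dept <> 'sales' → 145609
emp_id=9: level >= 3 and salary <= 75130 → -64751
emp_id=10: level >= 6 and tenure >= 17 → 116218
emp_id=11: level >= 2 and dept <> 'sales' → 145240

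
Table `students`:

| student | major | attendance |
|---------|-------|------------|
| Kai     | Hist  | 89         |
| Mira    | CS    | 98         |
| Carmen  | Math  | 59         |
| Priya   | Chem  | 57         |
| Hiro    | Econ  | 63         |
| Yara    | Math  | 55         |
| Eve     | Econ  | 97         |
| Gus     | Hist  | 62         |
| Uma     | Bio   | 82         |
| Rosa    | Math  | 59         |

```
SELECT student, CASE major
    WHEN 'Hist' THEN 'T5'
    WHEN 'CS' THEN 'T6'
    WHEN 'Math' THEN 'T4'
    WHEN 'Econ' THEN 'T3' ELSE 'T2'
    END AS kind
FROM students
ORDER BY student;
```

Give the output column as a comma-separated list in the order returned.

student=Carmen: major='Math' → T4
student=Eve: major='Econ' → T3
student=Gus: major='Hist' → T5
student=Hiro: major='Econ' → T3
student=Kai: major='Hist' → T5
student=Mira: major='CS' → T6
student=Priya: ELSE → T2
student=Rosa: major='Math' → T4
student=Uma: ELSE → T2
student=Yara: major='Math' → T4

T4, T3, T5, T3, T5, T6, T2, T4, T2, T4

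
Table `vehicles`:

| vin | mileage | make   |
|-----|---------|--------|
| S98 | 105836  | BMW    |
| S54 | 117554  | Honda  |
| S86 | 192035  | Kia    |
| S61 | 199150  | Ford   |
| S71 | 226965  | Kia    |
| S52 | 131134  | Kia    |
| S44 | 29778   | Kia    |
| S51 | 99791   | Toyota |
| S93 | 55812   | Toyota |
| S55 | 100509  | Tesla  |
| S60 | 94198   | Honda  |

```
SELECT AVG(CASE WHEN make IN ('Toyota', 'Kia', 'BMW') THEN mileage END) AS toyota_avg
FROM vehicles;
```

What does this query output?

120193

vin=S98: ✓ → 105836
vin=S54: ✗
vin=S86: ✓ → 192035
vin=S61: ✗
vin=S71: ✓ → 226965
vin=S52: ✓ → 131134
vin=S44: ✓ → 29778
vin=S51: ✓ → 99791
vin=S93: ✓ → 55812
vin=S55: ✗
vin=S60: ✗
toyota_avg = (105836 + 192035 + 226965 + 131134 + 29778 + 99791 + 55812) / 7 = 120193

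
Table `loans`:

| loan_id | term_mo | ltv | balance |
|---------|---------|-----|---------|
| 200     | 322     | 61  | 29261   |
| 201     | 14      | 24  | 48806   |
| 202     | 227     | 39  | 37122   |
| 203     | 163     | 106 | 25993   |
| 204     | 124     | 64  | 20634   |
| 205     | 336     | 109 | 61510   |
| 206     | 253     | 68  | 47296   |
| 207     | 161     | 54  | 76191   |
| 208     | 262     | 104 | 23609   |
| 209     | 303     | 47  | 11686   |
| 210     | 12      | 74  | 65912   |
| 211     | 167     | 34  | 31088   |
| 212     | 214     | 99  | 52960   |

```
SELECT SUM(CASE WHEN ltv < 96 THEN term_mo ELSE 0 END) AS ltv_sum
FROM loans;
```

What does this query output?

1583

loan_id=200: ✓ → 322
loan_id=201: ✓ → 14
loan_id=202: ✓ → 227
loan_id=203: ✗
loan_id=204: ✓ → 124
loan_id=205: ✗
loan_id=206: ✓ → 253
loan_id=207: ✓ → 161
loan_id=208: ✗
loan_id=209: ✓ → 303
loan_id=210: ✓ → 12
loan_id=211: ✓ → 167
loan_id=212: ✗
ltv_sum = 322 + 14 + 227 + 124 + 253 + 161 + 303 + 12 + 167 = 1583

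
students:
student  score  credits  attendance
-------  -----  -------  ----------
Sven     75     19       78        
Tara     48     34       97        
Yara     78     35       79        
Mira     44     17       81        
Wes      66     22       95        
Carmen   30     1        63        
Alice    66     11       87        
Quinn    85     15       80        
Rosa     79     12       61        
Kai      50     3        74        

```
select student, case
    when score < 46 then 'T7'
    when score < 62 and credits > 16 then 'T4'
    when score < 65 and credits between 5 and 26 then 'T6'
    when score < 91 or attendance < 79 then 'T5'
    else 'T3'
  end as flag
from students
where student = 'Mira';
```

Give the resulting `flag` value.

student = Mira: score=44, credits=17, attendance=81.
score < 46 → true → T7

T7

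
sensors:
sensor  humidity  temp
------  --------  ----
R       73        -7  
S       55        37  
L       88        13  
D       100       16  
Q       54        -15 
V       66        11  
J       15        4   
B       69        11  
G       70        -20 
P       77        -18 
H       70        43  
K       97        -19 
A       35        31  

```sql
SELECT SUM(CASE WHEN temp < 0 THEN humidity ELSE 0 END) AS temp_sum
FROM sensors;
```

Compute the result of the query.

sensor=R: ✓ → 73
sensor=S: ✗
sensor=L: ✗
sensor=D: ✗
sensor=Q: ✓ → 54
sensor=V: ✗
sensor=J: ✗
sensor=B: ✗
sensor=G: ✓ → 70
sensor=P: ✓ → 77
sensor=H: ✗
sensor=K: ✓ → 97
sensor=A: ✗
temp_sum = 73 + 54 + 70 + 77 + 97 = 371

371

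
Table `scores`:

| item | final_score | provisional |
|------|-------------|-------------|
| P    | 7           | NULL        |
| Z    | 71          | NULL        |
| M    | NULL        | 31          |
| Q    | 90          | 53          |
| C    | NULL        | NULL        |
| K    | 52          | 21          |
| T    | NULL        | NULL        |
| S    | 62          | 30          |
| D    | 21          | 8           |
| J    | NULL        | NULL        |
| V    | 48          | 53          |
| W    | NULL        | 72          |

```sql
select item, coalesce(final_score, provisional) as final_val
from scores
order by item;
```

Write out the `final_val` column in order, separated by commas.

NULL, 21, NULL, 52, 31, 7, 90, 62, NULL, 48, 72, 71

item=C: final_score=NULL, provisional=NULL (all NULL) → NULL
item=D: final_score=21 → 21
item=J: final_score=NULL, provisional=NULL (all NULL) → NULL
item=K: final_score=52 → 52
item=M: final_score=NULL, provisional=31 → 31
item=P: final_score=7 → 7
item=Q: final_score=90 → 90
item=S: final_score=62 → 62
item=T: final_score=NULL, provisional=NULL (all NULL) → NULL
item=V: final_score=48 → 48
item=W: final_score=NULL, provisional=72 → 72
item=Z: final_score=71 → 71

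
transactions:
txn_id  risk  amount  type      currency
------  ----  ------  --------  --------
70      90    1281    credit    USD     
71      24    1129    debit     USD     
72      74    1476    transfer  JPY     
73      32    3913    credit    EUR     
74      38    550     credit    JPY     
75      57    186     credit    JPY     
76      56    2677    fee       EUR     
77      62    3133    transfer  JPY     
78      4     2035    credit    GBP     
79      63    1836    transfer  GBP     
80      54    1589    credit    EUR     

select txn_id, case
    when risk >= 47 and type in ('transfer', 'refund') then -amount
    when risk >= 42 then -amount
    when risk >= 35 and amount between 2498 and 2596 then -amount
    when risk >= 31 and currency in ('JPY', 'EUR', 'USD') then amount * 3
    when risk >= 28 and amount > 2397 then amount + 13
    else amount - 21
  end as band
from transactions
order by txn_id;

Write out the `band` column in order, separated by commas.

-1281, 1108, -1476, 11739, 1650, -186, -2677, -3133, 2014, -1836, -1589

txn_id=70: risk >= 42 → -1281
txn_id=71: ELSE → 1108
txn_id=72: risk >= 47 and type in ('transfer', 'refund') → -1476
txn_id=73: risk >= 31 and currency in ('JPY', 'EUR', 'USD') → 11739
txn_id=74: risk >= 31 and currency in ('JPY', 'EUR', 'USD') → 1650
txn_id=75: risk >= 42 → -186
txn_id=76: risk >= 42 → -2677
txn_id=77: risk >= 47 and type in ('transfer', 'refund') → -3133
txn_id=78: ELSE → 2014
txn_id=79: risk >= 47 and type in ('transfer', 'refund') → -1836
txn_id=80: risk >= 42 → -1589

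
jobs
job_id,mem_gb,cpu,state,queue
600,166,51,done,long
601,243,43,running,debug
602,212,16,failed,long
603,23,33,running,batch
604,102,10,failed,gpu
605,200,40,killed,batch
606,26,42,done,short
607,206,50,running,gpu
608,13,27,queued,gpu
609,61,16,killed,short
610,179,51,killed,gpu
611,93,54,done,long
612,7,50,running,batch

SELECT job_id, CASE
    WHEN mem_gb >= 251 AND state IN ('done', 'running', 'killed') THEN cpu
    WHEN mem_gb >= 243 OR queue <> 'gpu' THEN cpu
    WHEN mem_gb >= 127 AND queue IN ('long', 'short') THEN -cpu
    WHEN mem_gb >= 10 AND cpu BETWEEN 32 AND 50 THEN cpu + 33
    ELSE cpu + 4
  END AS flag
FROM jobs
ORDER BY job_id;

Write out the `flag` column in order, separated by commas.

job_id=600: mem_gb >= 243 OR queue <> 'gpu' → 51
job_id=601: mem_gb >= 243 OR queue <> 'gpu' → 43
job_id=602: mem_gb >= 243 OR queue <> 'gpu' → 16
job_id=603: mem_gb >= 243 OR queue <> 'gpu' → 33
job_id=604: ELSE → 14
job_id=605: mem_gb >= 243 OR queue <> 'gpu' → 40
job_id=606: mem_gb >= 243 OR queue <> 'gpu' → 42
job_id=607: mem_gb >= 10 AND cpu BETWEEN 32 AND 50 → 83
job_id=608: ELSE → 31
job_id=609: mem_gb >= 243 OR queue <> 'gpu' → 16
job_id=610: ELSE → 55
job_id=611: mem_gb >= 243 OR queue <> 'gpu' → 54
job_id=612: mem_gb >= 243 OR queue <> 'gpu' → 50

51, 43, 16, 33, 14, 40, 42, 83, 31, 16, 55, 54, 50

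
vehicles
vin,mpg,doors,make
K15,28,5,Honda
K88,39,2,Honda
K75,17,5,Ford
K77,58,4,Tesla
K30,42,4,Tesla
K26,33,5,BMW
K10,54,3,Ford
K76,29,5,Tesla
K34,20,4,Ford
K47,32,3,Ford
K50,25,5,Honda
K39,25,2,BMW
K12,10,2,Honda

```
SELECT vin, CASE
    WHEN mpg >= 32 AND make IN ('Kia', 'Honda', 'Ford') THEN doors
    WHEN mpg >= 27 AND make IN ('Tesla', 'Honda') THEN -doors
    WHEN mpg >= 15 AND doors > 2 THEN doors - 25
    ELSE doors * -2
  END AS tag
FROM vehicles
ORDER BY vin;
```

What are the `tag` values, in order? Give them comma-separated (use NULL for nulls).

3, -4, -5, -20, -4, -21, -4, 3, -20, -20, -5, -4, 2

vin=K10: mpg >= 32 AND make IN ('Kia', 'Honda', 'Ford') → 3
vin=K12: ELSE → -4
vin=K15: mpg >= 27 AND make IN ('Tesla', 'Honda') → -5
vin=K26: mpg >= 15 AND doors > 2 → -20
vin=K30: mpg >= 27 AND make IN ('Tesla', 'Honda') → -4
vin=K34: mpg >= 15 AND doors > 2 → -21
vin=K39: ELSE → -4
vin=K47: mpg >= 32 AND make IN ('Kia', 'Honda', 'Ford') → 3
vin=K50: mpg >= 15 AND doors > 2 → -20
vin=K75: mpg >= 15 AND doors > 2 → -20
vin=K76: mpg >= 27 AND make IN ('Tesla', 'Honda') → -5
vin=K77: mpg >= 27 AND make IN ('Tesla', 'Honda') → -4
vin=K88: mpg >= 32 AND make IN ('Kia', 'Honda', 'Ford') → 2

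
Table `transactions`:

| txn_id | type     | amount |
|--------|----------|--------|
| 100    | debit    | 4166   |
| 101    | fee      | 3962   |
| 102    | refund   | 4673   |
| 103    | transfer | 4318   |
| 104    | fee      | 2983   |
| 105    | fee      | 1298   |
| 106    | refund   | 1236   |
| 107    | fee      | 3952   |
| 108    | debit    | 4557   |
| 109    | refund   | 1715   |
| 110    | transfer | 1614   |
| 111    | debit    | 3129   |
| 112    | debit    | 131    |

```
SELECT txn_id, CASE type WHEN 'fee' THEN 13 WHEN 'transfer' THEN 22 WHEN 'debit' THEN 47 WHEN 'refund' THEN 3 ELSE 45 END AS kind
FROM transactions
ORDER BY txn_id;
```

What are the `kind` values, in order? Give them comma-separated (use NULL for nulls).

txn_id=100: type='debit' → 47
txn_id=101: type='fee' → 13
txn_id=102: type='refund' → 3
txn_id=103: type='transfer' → 22
txn_id=104: type='fee' → 13
txn_id=105: type='fee' → 13
txn_id=106: type='refund' → 3
txn_id=107: type='fee' → 13
txn_id=108: type='debit' → 47
txn_id=109: type='refund' → 3
txn_id=110: type='transfer' → 22
txn_id=111: type='debit' → 47
txn_id=112: type='debit' → 47

47, 13, 3, 22, 13, 13, 3, 13, 47, 3, 22, 47, 47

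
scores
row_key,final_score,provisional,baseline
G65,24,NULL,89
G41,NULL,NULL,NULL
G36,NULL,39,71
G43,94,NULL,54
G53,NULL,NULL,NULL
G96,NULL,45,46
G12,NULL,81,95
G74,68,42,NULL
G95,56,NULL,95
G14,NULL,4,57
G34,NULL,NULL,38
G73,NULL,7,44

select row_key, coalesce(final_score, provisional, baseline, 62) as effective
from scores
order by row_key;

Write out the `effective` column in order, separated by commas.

81, 4, 38, 39, 62, 94, 62, 24, 7, 68, 56, 45

row_key=G12: final_score=NULL, provisional=81 → 81
row_key=G14: final_score=NULL, provisional=4 → 4
row_key=G34: final_score=NULL, provisional=NULL, baseline=38 → 38
row_key=G36: final_score=NULL, provisional=39 → 39
row_key=G41: final_score=NULL, provisional=NULL, baseline=NULL, → literal 62 → 62
row_key=G43: final_score=94 → 94
row_key=G53: final_score=NULL, provisional=NULL, baseline=NULL, → literal 62 → 62
row_key=G65: final_score=24 → 24
row_key=G73: final_score=NULL, provisional=7 → 7
row_key=G74: final_score=68 → 68
row_key=G95: final_score=56 → 56
row_key=G96: final_score=NULL, provisional=45 → 45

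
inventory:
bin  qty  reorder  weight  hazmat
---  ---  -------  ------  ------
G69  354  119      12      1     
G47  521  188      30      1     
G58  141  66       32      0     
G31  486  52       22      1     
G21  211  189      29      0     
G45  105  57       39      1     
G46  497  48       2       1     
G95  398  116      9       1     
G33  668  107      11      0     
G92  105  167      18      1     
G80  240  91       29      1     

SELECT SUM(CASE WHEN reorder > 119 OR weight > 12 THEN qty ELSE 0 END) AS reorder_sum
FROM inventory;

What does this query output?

1809

bin=G69: ✗
bin=G47: ✓ → 521
bin=G58: ✓ → 141
bin=G31: ✓ → 486
bin=G21: ✓ → 211
bin=G45: ✓ → 105
bin=G46: ✗
bin=G95: ✗
bin=G33: ✗
bin=G92: ✓ → 105
bin=G80: ✓ → 240
reorder_sum = 521 + 141 + 486 + 211 + 105 + 105 + 240 = 1809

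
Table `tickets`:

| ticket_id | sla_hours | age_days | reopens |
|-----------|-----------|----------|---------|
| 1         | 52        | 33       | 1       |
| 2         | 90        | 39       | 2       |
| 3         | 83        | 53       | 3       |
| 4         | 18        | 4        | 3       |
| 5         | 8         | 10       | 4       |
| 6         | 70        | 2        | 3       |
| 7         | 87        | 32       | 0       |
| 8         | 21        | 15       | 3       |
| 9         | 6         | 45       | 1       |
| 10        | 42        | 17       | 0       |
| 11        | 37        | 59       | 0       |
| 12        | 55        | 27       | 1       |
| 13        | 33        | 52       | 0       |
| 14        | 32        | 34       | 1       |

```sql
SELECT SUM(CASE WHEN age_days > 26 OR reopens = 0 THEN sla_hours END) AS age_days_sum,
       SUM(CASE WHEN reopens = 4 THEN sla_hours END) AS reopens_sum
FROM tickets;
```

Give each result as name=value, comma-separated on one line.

[age_days_sum: age_days > 26 OR reopens = 0]
ticket_id=1: ✓ → 52
ticket_id=2: ✓ → 90
ticket_id=3: ✓ → 83
ticket_id=4: ✗
ticket_id=5: ✗
ticket_id=6: ✗
ticket_id=7: ✓ → 87
ticket_id=8: ✗
ticket_id=9: ✓ → 6
ticket_id=10: ✓ → 42
ticket_id=11: ✓ → 37
ticket_id=12: ✓ → 55
ticket_id=13: ✓ → 33
ticket_id=14: ✓ → 32
age_days_sum = 52 + 90 + 83 + 87 + 6 + 42 + 37 + 55 + 33 + 32 = 517
—
[reopens_sum: reopens = 4]
ticket_id=1: ✗
ticket_id=2: ✗
ticket_id=3: ✗
ticket_id=4: ✗
ticket_id=5: ✓ → 8
ticket_id=6: ✗
ticket_id=7: ✗
ticket_id=8: ✗
ticket_id=9: ✗
ticket_id=10: ✗
ticket_id=11: ✗
ticket_id=12: ✗
ticket_id=13: ✗
ticket_id=14: ✗
reopens_sum = 8

age_days_sum=517, reopens_sum=8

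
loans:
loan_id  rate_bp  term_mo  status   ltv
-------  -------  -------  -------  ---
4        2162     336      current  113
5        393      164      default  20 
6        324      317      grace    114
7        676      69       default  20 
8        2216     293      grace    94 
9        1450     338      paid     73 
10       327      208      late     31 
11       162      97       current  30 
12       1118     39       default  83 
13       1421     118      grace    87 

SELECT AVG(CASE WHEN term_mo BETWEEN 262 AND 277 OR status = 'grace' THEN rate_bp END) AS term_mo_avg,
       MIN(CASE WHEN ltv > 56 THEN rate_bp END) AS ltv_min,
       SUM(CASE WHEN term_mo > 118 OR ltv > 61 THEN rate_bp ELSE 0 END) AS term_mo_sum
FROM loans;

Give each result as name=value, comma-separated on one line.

[term_mo_avg: term_mo BETWEEN 262 AND 277 OR status = 'grace']
loan_id=4: ✗
loan_id=5: ✗
loan_id=6: ✓ → 324
loan_id=7: ✗
loan_id=8: ✓ → 2216
loan_id=9: ✗
loan_id=10: ✗
loan_id=11: ✗
loan_id=12: ✗
loan_id=13: ✓ → 1421
term_mo_avg = (324 + 2216 + 1421) / 3 = 1320.3333333333
—
[ltv_min: ltv > 56]
loan_id=4: ✓ → 2162
loan_id=5: ✗
loan_id=6: ✓ → 324
loan_id=7: ✗
loan_id=8: ✓ → 2216
loan_id=9: ✓ → 1450
loan_id=10: ✗
loan_id=11: ✗
loan_id=12: ✓ → 1118
loan_id=13: ✓ → 1421
ltv_min = MIN(2162, 324, 2216, 1450, 1118, 1421) = 324
—
[term_mo_sum: term_mo > 118 OR ltv > 61]
loan_id=4: ✓ → 2162
loan_id=5: ✓ → 393
loan_id=6: ✓ → 324
loan_id=7: ✗
loan_id=8: ✓ → 2216
loan_id=9: ✓ → 1450
loan_id=10: ✓ → 327
loan_id=11: ✗
loan_id=12: ✓ → 1118
loan_id=13: ✓ → 1421
term_mo_sum = 2162 + 393 + 324 + 2216 + 1450 + 327 + 1118 + 1421 = 9411

term_mo_avg=1320.3333333333, ltv_min=324, term_mo_sum=9411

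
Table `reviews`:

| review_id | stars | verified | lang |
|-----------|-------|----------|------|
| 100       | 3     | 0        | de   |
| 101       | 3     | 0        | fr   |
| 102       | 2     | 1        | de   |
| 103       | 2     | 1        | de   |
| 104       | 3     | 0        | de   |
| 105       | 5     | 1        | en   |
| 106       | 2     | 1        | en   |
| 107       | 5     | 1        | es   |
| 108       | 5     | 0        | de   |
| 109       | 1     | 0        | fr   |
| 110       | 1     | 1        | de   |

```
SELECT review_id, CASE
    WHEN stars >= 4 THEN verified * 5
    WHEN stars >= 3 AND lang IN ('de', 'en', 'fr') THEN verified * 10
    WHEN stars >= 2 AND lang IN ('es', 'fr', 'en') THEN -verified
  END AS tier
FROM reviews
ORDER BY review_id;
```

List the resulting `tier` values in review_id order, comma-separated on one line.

0, 0, NULL, NULL, 0, 5, -1, 5, 0, NULL, NULL

review_id=100: stars >= 3 AND lang IN ('de', 'en', 'fr') → 0
review_id=101: stars >= 3 AND lang IN ('de', 'en', 'fr') → 0
review_id=102: (no match → NULL) → NULL
review_id=103: (no match → NULL) → NULL
review_id=104: stars >= 3 AND lang IN ('de', 'en', 'fr') → 0
review_id=105: stars >= 4 → 5
review_id=106: stars >= 2 AND lang IN ('es', 'fr', 'en') → -1
review_id=107: stars >= 4 → 5
review_id=108: stars >= 4 → 0
review_id=109: (no match → NULL) → NULL
review_id=110: (no match → NULL) → NULL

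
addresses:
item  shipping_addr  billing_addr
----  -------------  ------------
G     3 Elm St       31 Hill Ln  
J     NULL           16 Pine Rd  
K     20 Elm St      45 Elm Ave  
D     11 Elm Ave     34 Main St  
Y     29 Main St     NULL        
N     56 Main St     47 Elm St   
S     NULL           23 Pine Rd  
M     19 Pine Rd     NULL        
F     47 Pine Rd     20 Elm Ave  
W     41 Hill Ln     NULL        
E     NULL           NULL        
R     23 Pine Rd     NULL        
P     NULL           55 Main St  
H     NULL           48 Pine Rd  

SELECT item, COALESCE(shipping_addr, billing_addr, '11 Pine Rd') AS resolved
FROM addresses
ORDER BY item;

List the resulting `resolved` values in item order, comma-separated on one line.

item=D: shipping_addr=11 Elm Ave → 11 Elm Ave
item=E: shipping_addr=NULL, billing_addr=NULL, → literal 11 Pine Rd → 11 Pine Rd
item=F: shipping_addr=47 Pine Rd → 47 Pine Rd
item=G: shipping_addr=3 Elm St → 3 Elm St
item=H: shipping_addr=NULL, billing_addr=48 Pine Rd → 48 Pine Rd
item=J: shipping_addr=NULL, billing_addr=16 Pine Rd → 16 Pine Rd
item=K: shipping_addr=20 Elm St → 20 Elm St
item=M: shipping_addr=19 Pine Rd → 19 Pine Rd
item=N: shipping_addr=56 Main St → 56 Main St
item=P: shipping_addr=NULL, billing_addr=55 Main St → 55 Main St
item=R: shipping_addr=23 Pine Rd → 23 Pine Rd
item=S: shipping_addr=NULL, billing_addr=23 Pine Rd → 23 Pine Rd
item=W: shipping_addr=41 Hill Ln → 41 Hill Ln
item=Y: shipping_addr=29 Main St → 29 Main St

11 Elm Ave, 11 Pine Rd, 47 Pine Rd, 3 Elm St, 48 Pine Rd, 16 Pine Rd, 20 Elm St, 19 Pine Rd, 56 Main St, 55 Main St, 23 Pine Rd, 23 Pine Rd, 41 Hill Ln, 29 Main St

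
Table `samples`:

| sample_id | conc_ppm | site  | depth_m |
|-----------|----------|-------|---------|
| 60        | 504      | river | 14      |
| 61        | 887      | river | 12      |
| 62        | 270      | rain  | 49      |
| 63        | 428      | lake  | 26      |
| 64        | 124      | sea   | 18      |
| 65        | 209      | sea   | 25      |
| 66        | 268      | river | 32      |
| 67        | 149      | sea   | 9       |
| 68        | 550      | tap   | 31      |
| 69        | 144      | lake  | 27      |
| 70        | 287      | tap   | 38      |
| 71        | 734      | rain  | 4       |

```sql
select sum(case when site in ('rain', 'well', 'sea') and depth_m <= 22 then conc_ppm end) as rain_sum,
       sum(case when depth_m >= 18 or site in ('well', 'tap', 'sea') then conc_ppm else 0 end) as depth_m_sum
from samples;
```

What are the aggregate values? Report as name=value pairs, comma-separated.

rain_sum=1007, depth_m_sum=2429

[rain_sum: site in ('rain', 'well', 'sea') and depth_m <= 22]
sample_id=60: ✗
sample_id=61: ✗
sample_id=62: ✗
sample_id=63: ✗
sample_id=64: ✓ → 124
sample_id=65: ✗
sample_id=66: ✗
sample_id=67: ✓ → 149
sample_id=68: ✗
sample_id=69: ✗
sample_id=70: ✗
sample_id=71: ✓ → 734
rain_sum = 124 + 149 + 734 = 1007
—
[depth_m_sum: depth_m >= 18 or site in ('well', 'tap', 'sea')]
sample_id=60: ✗
sample_id=61: ✗
sample_id=62: ✓ → 270
sample_id=63: ✓ → 428
sample_id=64: ✓ → 124
sample_id=65: ✓ → 209
sample_id=66: ✓ → 268
sample_id=67: ✓ → 149
sample_id=68: ✓ → 550
sample_id=69: ✓ → 144
sample_id=70: ✓ → 287
sample_id=71: ✗
depth_m_sum = 270 + 428 + 124 + 209 + 268 + 149 + 550 + 144 + 287 = 2429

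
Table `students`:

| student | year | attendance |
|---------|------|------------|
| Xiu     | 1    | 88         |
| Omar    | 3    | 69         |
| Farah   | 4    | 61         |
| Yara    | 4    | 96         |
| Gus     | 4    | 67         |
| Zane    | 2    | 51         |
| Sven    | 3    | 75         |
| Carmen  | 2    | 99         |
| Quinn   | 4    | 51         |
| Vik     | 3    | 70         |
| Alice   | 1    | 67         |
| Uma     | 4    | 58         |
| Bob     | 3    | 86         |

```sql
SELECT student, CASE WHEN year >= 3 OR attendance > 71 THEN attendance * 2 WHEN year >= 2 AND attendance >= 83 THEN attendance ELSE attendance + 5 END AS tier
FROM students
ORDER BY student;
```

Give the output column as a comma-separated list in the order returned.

student=Alice: ELSE → 72
student=Bob: year >= 3 OR attendance > 71 → 172
student=Carmen: year >= 3 OR attendance > 71 → 198
student=Farah: year >= 3 OR attendance > 71 → 122
student=Gus: year >= 3 OR attendance > 71 → 134
student=Omar: year >= 3 OR attendance > 71 → 138
student=Quinn: year >= 3 OR attendance > 71 → 102
student=Sven: year >= 3 OR attendance > 71 → 150
student=Uma: year >= 3 OR attendance > 71 → 116
student=Vik: year >= 3 OR attendance > 71 → 140
student=Xiu: year >= 3 OR attendance > 71 → 176
student=Yara: year >= 3 OR attendance > 71 → 192
student=Zane: ELSE → 56

72, 172, 198, 122, 134, 138, 102, 150, 116, 140, 176, 192, 56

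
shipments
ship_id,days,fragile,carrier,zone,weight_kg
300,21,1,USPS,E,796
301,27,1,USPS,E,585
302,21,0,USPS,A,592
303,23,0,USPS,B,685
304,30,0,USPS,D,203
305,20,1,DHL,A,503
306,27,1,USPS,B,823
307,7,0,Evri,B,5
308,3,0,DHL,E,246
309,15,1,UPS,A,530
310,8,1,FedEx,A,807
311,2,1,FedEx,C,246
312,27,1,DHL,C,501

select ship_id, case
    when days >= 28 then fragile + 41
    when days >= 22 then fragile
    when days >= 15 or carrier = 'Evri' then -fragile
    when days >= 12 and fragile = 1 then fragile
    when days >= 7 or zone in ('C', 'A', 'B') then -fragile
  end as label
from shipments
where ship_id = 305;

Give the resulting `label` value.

ship_id = 305: days=20, fragile=1, carrier=DHL, zone=A, weight_kg=503.
days >= 28 → false
days >= 22 → false
days >= 15 or carrier = 'Evri' → true → -1

-1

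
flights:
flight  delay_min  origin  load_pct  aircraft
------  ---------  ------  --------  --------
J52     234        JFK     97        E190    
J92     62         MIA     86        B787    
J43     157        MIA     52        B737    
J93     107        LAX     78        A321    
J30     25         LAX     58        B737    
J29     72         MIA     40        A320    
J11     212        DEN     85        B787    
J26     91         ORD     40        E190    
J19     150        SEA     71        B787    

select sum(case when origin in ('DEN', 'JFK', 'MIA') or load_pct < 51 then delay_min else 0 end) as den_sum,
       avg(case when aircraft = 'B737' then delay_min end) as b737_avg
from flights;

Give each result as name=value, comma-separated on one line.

den_sum=828, b737_avg=91

[den_sum: origin in ('DEN', 'JFK', 'MIA') or load_pct < 51]
flight=J52: ✓ → 234
flight=J92: ✓ → 62
flight=J43: ✓ → 157
flight=J93: ✗
flight=J30: ✗
flight=J29: ✓ → 72
flight=J11: ✓ → 212
flight=J26: ✓ → 91
flight=J19: ✗
den_sum = 234 + 62 + 157 + 72 + 212 + 91 = 828
—
[b737_avg: aircraft = 'B737']
flight=J52: ✗
flight=J92: ✗
flight=J43: ✓ → 157
flight=J93: ✗
flight=J30: ✓ → 25
flight=J29: ✗
flight=J11: ✗
flight=J26: ✗
flight=J19: ✗
b737_avg = (157 + 25) / 2 = 91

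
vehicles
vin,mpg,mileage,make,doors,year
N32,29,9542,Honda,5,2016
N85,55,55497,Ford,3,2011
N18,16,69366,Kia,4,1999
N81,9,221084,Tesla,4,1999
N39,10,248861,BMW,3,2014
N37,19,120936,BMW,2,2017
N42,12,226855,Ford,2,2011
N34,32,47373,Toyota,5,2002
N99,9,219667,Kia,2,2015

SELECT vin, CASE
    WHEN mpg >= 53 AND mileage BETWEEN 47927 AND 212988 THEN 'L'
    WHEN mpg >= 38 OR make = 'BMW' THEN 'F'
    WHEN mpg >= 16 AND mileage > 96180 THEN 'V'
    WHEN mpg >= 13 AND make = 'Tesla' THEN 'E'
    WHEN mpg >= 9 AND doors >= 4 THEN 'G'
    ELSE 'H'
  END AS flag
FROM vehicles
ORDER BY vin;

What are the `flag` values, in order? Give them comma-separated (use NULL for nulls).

vin=N18: mpg >= 9 AND doors >= 4 → G
vin=N32: mpg >= 9 AND doors >= 4 → G
vin=N34: mpg >= 9 AND doors >= 4 → G
vin=N37: mpg >= 38 OR make = 'BMW' → F
vin=N39: mpg >= 38 OR make = 'BMW' → F
vin=N42: ELSE → H
vin=N81: mpg >= 9 AND doors >= 4 → G
vin=N85: mpg >= 53 AND mileage BETWEEN 47927 AND 212988 → L
vin=N99: ELSE → H

G, G, G, F, F, H, G, L, H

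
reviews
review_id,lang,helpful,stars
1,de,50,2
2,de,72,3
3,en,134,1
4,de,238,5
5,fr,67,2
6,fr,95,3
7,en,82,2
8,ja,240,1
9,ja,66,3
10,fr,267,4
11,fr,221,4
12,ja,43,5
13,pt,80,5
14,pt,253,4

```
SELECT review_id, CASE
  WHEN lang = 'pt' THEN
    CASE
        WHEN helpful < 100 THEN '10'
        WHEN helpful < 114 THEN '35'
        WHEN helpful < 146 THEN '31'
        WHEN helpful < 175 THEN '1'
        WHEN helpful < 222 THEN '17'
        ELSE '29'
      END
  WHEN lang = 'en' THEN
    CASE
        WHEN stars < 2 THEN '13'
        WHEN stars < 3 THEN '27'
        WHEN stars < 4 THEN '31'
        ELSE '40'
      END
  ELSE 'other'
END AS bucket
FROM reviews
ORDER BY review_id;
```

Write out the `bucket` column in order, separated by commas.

other, other, 13, other, other, other, 27, other, other, other, other, other, 10, 29

review_id=1: lang='de' → outer ELSE → other
review_id=2: lang='de' → outer ELSE → other
review_id=3: lang='en' → inner[stars < 2] → 13
review_id=4: lang='de' → outer ELSE → other
review_id=5: lang='fr' → outer ELSE → other
review_id=6: lang='fr' → outer ELSE → other
review_id=7: lang='en' → inner[stars < 3] → 27
review_id=8: lang='ja' → outer ELSE → other
review_id=9: lang='ja' → outer ELSE → other
review_id=10: lang='fr' → outer ELSE → other
review_id=11: lang='fr' → outer ELSE → other
review_id=12: lang='ja' → outer ELSE → other
review_id=13: lang='pt' → inner[helpful < 100] → 10
review_id=14: lang='pt' → inner[ELSE] → 29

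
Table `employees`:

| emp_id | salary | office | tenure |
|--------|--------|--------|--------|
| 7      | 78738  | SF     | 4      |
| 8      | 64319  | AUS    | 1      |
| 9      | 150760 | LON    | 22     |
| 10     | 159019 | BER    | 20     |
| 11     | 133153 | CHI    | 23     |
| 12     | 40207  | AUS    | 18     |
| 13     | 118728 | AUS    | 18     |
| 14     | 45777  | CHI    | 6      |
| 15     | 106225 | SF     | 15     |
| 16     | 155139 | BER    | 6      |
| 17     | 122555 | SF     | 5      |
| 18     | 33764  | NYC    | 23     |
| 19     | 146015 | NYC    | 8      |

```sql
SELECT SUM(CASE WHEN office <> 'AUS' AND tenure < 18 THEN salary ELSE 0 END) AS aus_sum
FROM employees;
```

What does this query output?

654449

emp_id=7: ✓ → 78738
emp_id=8: ✗
emp_id=9: ✗
emp_id=10: ✗
emp_id=11: ✗
emp_id=12: ✗
emp_id=13: ✗
emp_id=14: ✓ → 45777
emp_id=15: ✓ → 106225
emp_id=16: ✓ → 155139
emp_id=17: ✓ → 122555
emp_id=18: ✗
emp_id=19: ✓ → 146015
aus_sum = 78738 + 45777 + 106225 + 155139 + 122555 + 146015 = 654449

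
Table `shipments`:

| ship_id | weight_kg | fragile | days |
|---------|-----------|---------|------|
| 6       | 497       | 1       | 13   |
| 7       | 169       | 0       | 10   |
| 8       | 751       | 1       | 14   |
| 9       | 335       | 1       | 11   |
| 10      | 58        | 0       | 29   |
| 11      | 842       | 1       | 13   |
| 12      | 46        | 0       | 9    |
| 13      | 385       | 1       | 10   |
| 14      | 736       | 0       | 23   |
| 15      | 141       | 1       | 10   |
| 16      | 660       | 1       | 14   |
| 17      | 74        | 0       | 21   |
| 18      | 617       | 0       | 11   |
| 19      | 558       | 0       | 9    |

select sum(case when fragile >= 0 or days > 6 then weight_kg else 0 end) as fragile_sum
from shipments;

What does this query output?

ship_id=6: ✓ → 497
ship_id=7: ✓ → 169
ship_id=8: ✓ → 751
ship_id=9: ✓ → 335
ship_id=10: ✓ → 58
ship_id=11: ✓ → 842
ship_id=12: ✓ → 46
ship_id=13: ✓ → 385
ship_id=14: ✓ → 736
ship_id=15: ✓ → 141
ship_id=16: ✓ → 660
ship_id=17: ✓ → 74
ship_id=18: ✓ → 617
ship_id=19: ✓ → 558
fragile_sum = 497 + 169 + 751 + 335 + 58 + 842 + 46 + 385 + 736 + 141 + 660 + 74 + 617 + 558 = 5869

5869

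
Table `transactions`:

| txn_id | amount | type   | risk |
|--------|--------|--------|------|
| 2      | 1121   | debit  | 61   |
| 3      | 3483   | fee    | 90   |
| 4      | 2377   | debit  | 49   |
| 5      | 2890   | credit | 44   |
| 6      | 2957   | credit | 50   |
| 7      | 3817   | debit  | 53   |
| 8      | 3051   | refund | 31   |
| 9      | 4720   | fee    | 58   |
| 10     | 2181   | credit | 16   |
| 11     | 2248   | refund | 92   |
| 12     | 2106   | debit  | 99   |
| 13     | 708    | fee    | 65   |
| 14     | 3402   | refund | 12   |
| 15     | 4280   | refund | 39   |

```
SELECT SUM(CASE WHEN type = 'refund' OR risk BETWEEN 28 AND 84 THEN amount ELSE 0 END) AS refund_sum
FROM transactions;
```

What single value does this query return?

31571

txn_id=2: ✓ → 1121
txn_id=3: ✗
txn_id=4: ✓ → 2377
txn_id=5: ✓ → 2890
txn_id=6: ✓ → 2957
txn_id=7: ✓ → 3817
txn_id=8: ✓ → 3051
txn_id=9: ✓ → 4720
txn_id=10: ✗
txn_id=11: ✓ → 2248
txn_id=12: ✗
txn_id=13: ✓ → 708
txn_id=14: ✓ → 3402
txn_id=15: ✓ → 4280
refund_sum = 1121 + 2377 + 2890 + 2957 + 3817 + 3051 + 4720 + 2248 + 708 + 3402 + 4280 = 31571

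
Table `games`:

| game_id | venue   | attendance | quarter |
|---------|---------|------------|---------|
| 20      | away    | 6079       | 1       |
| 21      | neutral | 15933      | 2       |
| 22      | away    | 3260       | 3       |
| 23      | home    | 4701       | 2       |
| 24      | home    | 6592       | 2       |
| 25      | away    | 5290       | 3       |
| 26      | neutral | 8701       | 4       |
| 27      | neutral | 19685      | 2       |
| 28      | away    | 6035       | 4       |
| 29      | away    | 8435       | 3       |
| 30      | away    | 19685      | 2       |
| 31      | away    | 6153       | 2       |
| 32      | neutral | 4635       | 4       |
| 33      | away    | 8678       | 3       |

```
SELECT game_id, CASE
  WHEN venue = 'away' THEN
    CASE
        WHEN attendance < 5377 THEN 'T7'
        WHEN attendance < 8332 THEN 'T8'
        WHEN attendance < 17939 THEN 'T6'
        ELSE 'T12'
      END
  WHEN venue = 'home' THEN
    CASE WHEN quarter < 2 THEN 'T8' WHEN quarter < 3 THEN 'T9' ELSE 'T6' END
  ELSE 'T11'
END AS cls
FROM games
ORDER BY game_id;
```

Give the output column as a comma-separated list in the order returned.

T8, T11, T7, T9, T9, T7, T11, T11, T8, T6, T12, T8, T11, T6

game_id=20: venue='away' → inner[attendance < 8332] → T8
game_id=21: venue='neutral' → outer ELSE → T11
game_id=22: venue='away' → inner[attendance < 5377] → T7
game_id=23: venue='home' → inner[quarter < 3] → T9
game_id=24: venue='home' → inner[quarter < 3] → T9
game_id=25: venue='away' → inner[attendance < 5377] → T7
game_id=26: venue='neutral' → outer ELSE → T11
game_id=27: venue='neutral' → outer ELSE → T11
game_id=28: venue='away' → inner[attendance < 8332] → T8
game_id=29: venue='away' → inner[attendance < 17939] → T6
game_id=30: venue='away' → inner[ELSE] → T12
game_id=31: venue='away' → inner[attendance < 8332] → T8
game_id=32: venue='neutral' → outer ELSE → T11
game_id=33: venue='away' → inner[attendance < 17939] → T6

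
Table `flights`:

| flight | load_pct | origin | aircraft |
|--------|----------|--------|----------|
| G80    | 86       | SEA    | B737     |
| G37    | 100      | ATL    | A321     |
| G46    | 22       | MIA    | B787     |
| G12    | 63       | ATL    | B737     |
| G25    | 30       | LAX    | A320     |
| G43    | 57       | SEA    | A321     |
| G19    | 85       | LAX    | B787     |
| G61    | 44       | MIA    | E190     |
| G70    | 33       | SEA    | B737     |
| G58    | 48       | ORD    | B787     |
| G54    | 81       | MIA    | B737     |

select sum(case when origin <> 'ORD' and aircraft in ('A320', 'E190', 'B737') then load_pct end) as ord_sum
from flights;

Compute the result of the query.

flight=G80: ✓ → 86
flight=G37: ✗
flight=G46: ✗
flight=G12: ✓ → 63
flight=G25: ✓ → 30
flight=G43: ✗
flight=G19: ✗
flight=G61: ✓ → 44
flight=G70: ✓ → 33
flight=G58: ✗
flight=G54: ✓ → 81
ord_sum = 86 + 63 + 30 + 44 + 33 + 81 = 337

337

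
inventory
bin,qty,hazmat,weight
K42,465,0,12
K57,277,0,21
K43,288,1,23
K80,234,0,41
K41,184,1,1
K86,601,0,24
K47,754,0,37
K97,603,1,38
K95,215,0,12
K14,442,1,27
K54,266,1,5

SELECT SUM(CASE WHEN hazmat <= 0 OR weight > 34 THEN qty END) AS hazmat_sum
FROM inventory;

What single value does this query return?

3149

bin=K42: ✓ → 465
bin=K57: ✓ → 277
bin=K43: ✗
bin=K80: ✓ → 234
bin=K41: ✗
bin=K86: ✓ → 601
bin=K47: ✓ → 754
bin=K97: ✓ → 603
bin=K95: ✓ → 215
bin=K14: ✗
bin=K54: ✗
hazmat_sum = 465 + 277 + 234 + 601 + 754 + 603 + 215 = 3149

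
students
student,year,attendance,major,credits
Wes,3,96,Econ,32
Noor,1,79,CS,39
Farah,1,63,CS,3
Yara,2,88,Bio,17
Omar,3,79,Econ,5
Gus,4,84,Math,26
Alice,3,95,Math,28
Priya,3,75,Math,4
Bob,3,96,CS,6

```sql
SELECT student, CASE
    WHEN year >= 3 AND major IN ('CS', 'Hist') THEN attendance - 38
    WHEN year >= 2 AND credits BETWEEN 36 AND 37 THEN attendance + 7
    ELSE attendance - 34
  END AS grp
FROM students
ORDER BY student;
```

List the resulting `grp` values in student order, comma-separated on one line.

student=Alice: ELSE → 61
student=Bob: year >= 3 AND major IN ('CS', 'Hist') → 58
student=Farah: ELSE → 29
student=Gus: ELSE → 50
student=Noor: ELSE → 45
student=Omar: ELSE → 45
student=Priya: ELSE → 41
student=Wes: ELSE → 62
student=Yara: ELSE → 54

61, 58, 29, 50, 45, 45, 41, 62, 54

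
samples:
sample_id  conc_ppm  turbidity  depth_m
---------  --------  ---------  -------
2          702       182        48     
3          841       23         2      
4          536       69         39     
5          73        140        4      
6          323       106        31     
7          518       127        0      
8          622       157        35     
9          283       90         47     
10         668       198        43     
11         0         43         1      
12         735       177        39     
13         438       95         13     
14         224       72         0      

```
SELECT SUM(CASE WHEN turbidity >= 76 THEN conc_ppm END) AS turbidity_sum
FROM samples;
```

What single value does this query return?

4362

sample_id=2: ✓ → 702
sample_id=3: ✗
sample_id=4: ✗
sample_id=5: ✓ → 73
sample_id=6: ✓ → 323
sample_id=7: ✓ → 518
sample_id=8: ✓ → 622
sample_id=9: ✓ → 283
sample_id=10: ✓ → 668
sample_id=11: ✗
sample_id=12: ✓ → 735
sample_id=13: ✓ → 438
sample_id=14: ✗
turbidity_sum = 702 + 73 + 323 + 518 + 622 + 283 + 668 + 735 + 438 = 4362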